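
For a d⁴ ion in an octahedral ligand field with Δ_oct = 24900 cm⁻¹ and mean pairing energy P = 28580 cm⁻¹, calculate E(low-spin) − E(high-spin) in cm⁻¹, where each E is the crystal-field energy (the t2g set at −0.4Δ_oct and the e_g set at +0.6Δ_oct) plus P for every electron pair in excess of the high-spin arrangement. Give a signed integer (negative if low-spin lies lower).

In the high-spin limit (t2g^3 e_g^1) the orbital term is -0.6Δ_oct = -14940 cm⁻¹, with no excess pairing.
Low-spin t2g^4 e_g^0 gives -1.6Δ_oct = -39840 cm⁻¹, but forming 1 extra pair costs 1P = 28580 cm⁻¹, so E(LS) = -39840 + 28580 = -11260 cm⁻¹.
E(LS) − E(HS) = -11260 − (-14940) = 3680 cm⁻¹.

3680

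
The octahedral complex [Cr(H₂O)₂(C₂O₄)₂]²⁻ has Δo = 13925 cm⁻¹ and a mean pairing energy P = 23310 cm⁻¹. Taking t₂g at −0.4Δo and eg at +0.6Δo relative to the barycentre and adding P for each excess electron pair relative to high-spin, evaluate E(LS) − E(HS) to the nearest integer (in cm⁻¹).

9385

Ligand charges: 2×(+0) from H₂O and 2×(-2) from C₂O₄²⁻ sum to -4; with overall charge -2, Cr is +2.
Group 6 minus oxidation state +2 gives a d⁴ configuration for Cr²⁺.
High-spin d⁴ fills as t₂g³ eg¹ with CFSE 3(−0.4) + 1(+0.6) = -0.6Δo = -8355 cm⁻¹.
Low-spin: t₂g⁴ eg⁰, orbital CFSE = -1.6Δo = -22280 cm⁻¹; plus 1 excess pair × P = +23310 cm⁻¹; total 1030 cm⁻¹.
Thus E(LS) − E(HS) = 9385 cm⁻¹.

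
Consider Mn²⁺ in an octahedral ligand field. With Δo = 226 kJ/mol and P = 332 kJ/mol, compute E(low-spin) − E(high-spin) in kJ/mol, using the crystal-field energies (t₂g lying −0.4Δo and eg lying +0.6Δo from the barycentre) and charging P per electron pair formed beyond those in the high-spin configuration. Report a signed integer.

212

Mn sits in group 7; removing 2 electrons leaves Mn²⁺ with 7 − 2 = 5 d electrons.
High-spin d⁵ fills as t₂g³ eg² with CFSE 3(−0.4) + 2(+0.6) = 0.0Δo = 0 kJ/mol.
Low-spin: t₂g⁵ eg⁰, orbital CFSE = -2.0Δo = -452 kJ/mol; plus 2 excess pairs × P = +664 kJ/mol; total 212 kJ/mol.
E(LS) − E(HS) = 212 − (0) = 212 kJ/mol.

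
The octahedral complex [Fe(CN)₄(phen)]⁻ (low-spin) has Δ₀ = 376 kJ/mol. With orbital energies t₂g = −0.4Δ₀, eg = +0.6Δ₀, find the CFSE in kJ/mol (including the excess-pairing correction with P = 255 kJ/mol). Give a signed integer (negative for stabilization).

Ligand charges: 4×(-1) from CN⁻ and 1×(+0) from phen sum to -4; with overall charge -1, Fe is +3.
Fe is in group 8, so Fe³⁺ is d⁵ (8 − 3 = 5).
Configuration: t₂g⁵ eg⁰.
Orbital CFSE = 5(-0.4) + 0(0.6) = -2.0Δ₀ = -2.0 × 376 = -752 kJ/mol.
High-spin d⁵ would be t₂g³ eg² with 0 pairs; low-spin has 2, so 2 excess pairs cost +2P = +510 kJ/mol.
Overall CFSE = -752 + 510 = -242 kJ/mol.

-242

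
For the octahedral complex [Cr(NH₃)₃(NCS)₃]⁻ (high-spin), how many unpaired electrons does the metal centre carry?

Ligand charges: 3×(+0) from NH₃ and 3×(-1) from NCS⁻ sum to -3; with overall charge -1, Cr is +2.
Cr is in group 6, so Cr²⁺ is d⁴ (6 − 2 = 4).
Configuration: t₂g³ eg¹, giving 4 unpaired electrons.

4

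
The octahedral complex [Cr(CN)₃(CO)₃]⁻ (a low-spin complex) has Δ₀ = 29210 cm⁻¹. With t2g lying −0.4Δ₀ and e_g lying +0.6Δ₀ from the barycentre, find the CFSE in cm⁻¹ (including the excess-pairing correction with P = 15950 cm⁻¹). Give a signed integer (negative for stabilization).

-30786

Ligand charges: 3×(-1) from CN⁻ and 3×(+0) from CO sum to -3; with overall charge -1, Cr is +2.
Group 6 minus oxidation state +2 gives a d⁴ configuration for Cr²⁺.
Configuration: t2g^4 e_g^0.
Orbital CFSE = 4(-0.4) + 0(0.6) = -1.6Δ₀ = -1.6 × 29210 = -46736 cm⁻¹.
Relative to high-spin t2g^3 e_g^1 (0 paired), the low-spin configuration has 1 additional pair, contributing +1 × 15950 = +15950 cm⁻¹.
Net CFSE = -46736 + 15950 = -30786 cm⁻¹.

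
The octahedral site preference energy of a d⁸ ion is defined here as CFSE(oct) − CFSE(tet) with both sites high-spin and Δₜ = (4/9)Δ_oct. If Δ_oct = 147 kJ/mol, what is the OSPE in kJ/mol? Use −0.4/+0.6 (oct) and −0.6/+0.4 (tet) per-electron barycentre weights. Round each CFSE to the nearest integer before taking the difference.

Octahedral (high-spin): t₂g⁶ eg², CFSE = 6(−0.4) + 2(+0.6) = -1.2Δ_oct = -1.2 × 147 = -176 kJ/mol.
Tetrahedral: e⁴ t₂⁴, CFSE = 4(−0.6) + 4(+0.4) = -0.8Δₜ = -0.8 × (4/9) × 147 = -52 kJ/mol.
OSPE = CFSE(oct) − CFSE(tet) = -176 − (-52) = -124 kJ/mol.

-124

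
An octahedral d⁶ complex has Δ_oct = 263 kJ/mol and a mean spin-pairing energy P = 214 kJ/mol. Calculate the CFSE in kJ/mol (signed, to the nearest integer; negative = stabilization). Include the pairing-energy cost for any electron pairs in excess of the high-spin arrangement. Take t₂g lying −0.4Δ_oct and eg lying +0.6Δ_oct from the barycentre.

-203

Δ_oct > P, so pairing is preferred: the ground state is low-spin.
Configuration: t₂g⁶ eg⁰.
Orbital CFSE = -2.4Δ_oct = -2.4 × 263 = -631 kJ/mol.
Excess pairs vs high-spin: 3 − 1 = 2; pairing cost = +428 kJ/mol.
Net CFSE = -631 + 428 = -203 kJ/mol.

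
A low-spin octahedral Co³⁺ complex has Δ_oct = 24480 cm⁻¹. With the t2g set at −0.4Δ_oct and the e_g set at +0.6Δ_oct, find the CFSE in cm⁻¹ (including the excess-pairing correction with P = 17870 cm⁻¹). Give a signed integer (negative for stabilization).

-23012

Group 9 minus oxidation state +3 gives a d⁶ configuration for Co³⁺.
The d⁶ electrons fill as t2g^6 e_g^0.
Orbital CFSE = 6(-0.4) + 0(0.6) = -2.4Δ_oct = -2.4 × 24480 = -58752 cm⁻¹.
High-spin d⁶ would be t2g^4 e_g^2 with 1 pair; low-spin has 3, so 2 excess pairs cost +2P = +35740 cm⁻¹.
Net CFSE = -58752 + 35740 = -23012 cm⁻¹.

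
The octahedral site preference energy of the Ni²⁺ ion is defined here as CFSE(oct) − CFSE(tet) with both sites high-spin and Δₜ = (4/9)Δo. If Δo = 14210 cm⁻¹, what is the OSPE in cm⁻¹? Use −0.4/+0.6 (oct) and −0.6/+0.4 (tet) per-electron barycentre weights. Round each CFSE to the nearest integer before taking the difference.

-12000

Ni sits in group 10; removing 2 electrons leaves Ni²⁺ with 10 − 2 = 8 d electrons.
Octahedral high-spin t2g^6 e_g^2: CFSE = -1.2 × 14210 = -17052 cm⁻¹.
In a tetrahedral site the filling is e^4 t2^4: CFSE(tet) = -0.8Δₜ = -0.8 × (4/9)(14210) = -5052 cm⁻¹.
OSPE = -17052 − (-5052) = -12000 cm⁻¹.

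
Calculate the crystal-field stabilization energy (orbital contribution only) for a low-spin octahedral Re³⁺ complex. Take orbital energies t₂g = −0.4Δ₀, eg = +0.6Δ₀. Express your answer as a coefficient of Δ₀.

Group 7 minus oxidation state +3 gives a d⁴ configuration for Re³⁺.
Configuration: t₂g⁴ eg⁰.
CFSE = 4(-0.4Δ₀) + 0(0.6Δ₀) = -1.6Δ₀ + 0.0Δ₀ = -1.6Δ₀.

-1.6 Δ₀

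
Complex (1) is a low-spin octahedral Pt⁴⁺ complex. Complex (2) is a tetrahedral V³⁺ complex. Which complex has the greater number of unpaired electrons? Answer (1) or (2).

(2)

(1): Pt⁴⁺: group 10, so d-count = 10 − 4 = 6; t₂g⁶ eg⁰ → 0 unpaired.
(2): V is in group 5, so V³⁺ is d² (5 − 3 = 2); With tetrahedral geometry the complex is necessarily high-spin; e² t₂⁰ → 2 unpaired.
So (2) has more unpaired electrons.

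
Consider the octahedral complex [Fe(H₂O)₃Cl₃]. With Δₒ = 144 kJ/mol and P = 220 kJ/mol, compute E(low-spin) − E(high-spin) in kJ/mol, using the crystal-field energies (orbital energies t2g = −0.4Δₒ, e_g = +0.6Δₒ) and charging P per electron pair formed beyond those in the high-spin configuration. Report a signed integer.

152

Ligand charges: 3×(+0) from H₂O and 3×(-1) from Cl⁻ sum to -3; with overall charge +0, Fe is +3.
Group 8 minus oxidation state +3 gives a d⁵ configuration for Fe³⁺.
In the high-spin limit (t2g^3 e_g^2) the orbital term is 0.0Δₒ = 0 kJ/mol, with no excess pairing.
For low-spin the configuration is t2g^5 e_g^0: orbital energy -2.0 × 144 = -288 kJ/mol, and 2 additional pairs relative to high-spin add 440 kJ/mol, giving 152 kJ/mol.
Thus E(LS) − E(HS) = 152 kJ/mol.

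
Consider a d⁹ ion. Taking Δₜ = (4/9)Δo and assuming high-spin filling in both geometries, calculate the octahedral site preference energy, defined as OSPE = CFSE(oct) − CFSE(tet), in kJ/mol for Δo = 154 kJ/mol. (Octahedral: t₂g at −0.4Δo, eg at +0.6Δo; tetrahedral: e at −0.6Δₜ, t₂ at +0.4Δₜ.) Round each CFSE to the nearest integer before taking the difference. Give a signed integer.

-65

In an octahedral site d⁹ (HS) is t₂g⁶ eg³, giving CFSE(oct) = -0.6Δo = -92 kJ/mol.
Tetrahedral e⁴ t₂⁵ gives -0.4Δₜ = -0.4 × (4/9) × 154 = -27 kJ/mol.
OSPE = -92 − (-27) = -65 kJ/mol.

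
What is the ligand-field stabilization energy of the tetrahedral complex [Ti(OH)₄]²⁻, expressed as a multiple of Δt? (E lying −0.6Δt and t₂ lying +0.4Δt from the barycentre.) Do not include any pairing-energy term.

-1.2 Δt

Each OH⁻ contributes -1; 4 × (-1) = -4. With overall charge -2, Ti is in the +2 oxidation state.
Group 4 minus oxidation state +2 gives a d² configuration for Ti²⁺.
Tetrahedral fields are weak (Δₜ ≈ 4/9 Δₒ), so electrons fill high-spin.
Configuration: e² t₂⁰.
CFSE = 2(-0.6Δt) + 0(0.4Δt) = -1.2Δt + 0.0Δt = -1.2Δt.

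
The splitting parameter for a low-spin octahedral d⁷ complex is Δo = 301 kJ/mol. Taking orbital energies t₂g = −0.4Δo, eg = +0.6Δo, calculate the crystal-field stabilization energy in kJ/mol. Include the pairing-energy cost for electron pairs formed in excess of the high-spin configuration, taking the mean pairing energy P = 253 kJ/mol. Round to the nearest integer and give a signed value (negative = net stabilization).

-289

The d⁷ electrons fill as t₂g⁶ eg¹.
Orbital CFSE = 6(-0.4) + 1(0.6) = -1.8Δo = -1.8 × 301 = -542 kJ/mol.
Pairing penalty: 3 pairs vs 2 in the high-spin reference → 1 extra × P = 253 kJ/mol.
Net CFSE = -542 + 253 = -289 kJ/mol.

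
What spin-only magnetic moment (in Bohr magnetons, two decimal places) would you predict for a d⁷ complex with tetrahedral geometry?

3.87 Bohr magnetons

With tetrahedral geometry the complex is necessarily high-spin.
Configuration: e^4 t2^3 → 3 unpaired electrons.
μ(spin-only) = √[3(3+2)] = √15 ≈ 3.87 Bohr magnetons.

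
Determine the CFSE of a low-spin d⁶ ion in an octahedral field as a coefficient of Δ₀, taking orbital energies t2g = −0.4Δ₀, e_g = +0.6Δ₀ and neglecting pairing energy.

-2.4 Δ₀

Configuration: t2g^6 e_g^0.
CFSE = 6(-0.4Δ₀) + 0(0.6Δ₀) = -2.4Δ₀ + 0.0Δ₀ = -2.4Δ₀.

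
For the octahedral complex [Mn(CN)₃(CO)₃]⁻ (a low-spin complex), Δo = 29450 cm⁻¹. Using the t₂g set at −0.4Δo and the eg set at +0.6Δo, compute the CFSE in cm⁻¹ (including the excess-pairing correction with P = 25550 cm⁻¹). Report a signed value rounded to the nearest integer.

-7800

Ligand charges: 3×(-1) from CN⁻ and 3×(+0) from CO sum to -3; with overall charge -1, Mn is +2.
Mn sits in group 7; removing 2 electrons leaves Mn²⁺ with 7 − 2 = 5 d electrons.
Configuration: t₂g⁵ eg⁰.
CFSE(orbital) = 5×(-0.4Δo) + 0×(0.6Δo) = -2.0Δo; with Δo = 29450 cm⁻¹ that is -58900 cm⁻¹.
High-spin d⁵ would be t₂g³ eg² with 0 pairs; low-spin has 2, so 2 excess pairs cost +2P = +51100 cm⁻¹.
Net CFSE = -58900 + 51100 = -7800 cm⁻¹.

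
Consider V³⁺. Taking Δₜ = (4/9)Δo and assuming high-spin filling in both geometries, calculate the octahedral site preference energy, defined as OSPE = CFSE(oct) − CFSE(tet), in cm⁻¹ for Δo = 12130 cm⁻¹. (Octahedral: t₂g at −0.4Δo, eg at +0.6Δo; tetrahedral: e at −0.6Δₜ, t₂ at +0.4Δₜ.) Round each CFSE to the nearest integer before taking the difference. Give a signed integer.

-3235

V³⁺: group 5, so d-count = 5 − 3 = 2.
Octahedral (high-spin): t2g^2 e_g^0, CFSE = 2(−0.4) + 0(+0.6) = -0.8Δo = -0.8 × 12130 = -9704 cm⁻¹.
Tetrahedral e^2 t2^0 gives -1.2Δₜ = -1.2 × (4/9) × 12130 = -6469 cm⁻¹.
OSPE = -9704 − (-6469) = -3235 cm⁻¹.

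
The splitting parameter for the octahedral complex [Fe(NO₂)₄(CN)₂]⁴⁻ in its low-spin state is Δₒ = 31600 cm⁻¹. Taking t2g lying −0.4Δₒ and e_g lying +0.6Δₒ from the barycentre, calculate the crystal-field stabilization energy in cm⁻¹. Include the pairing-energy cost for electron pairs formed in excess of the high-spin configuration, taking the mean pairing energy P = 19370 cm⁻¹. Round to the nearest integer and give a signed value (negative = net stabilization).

Ligand charges: 4×(-1) from NO₂⁻ and 2×(-1) from CN⁻ sum to -6; with overall charge -4, Fe is +2.
Fe sits in group 8; removing 2 electrons leaves Fe²⁺ with 8 − 2 = 6 d electrons.
Configuration: t2g^6 e_g^0.
CFSE(orbital) = 6×(-0.4Δₒ) + 0×(0.6Δₒ) = -2.4Δₒ; with Δₒ = 31600 cm⁻¹ that is -75840 cm⁻¹.
Pairing penalty: 3 pairs vs 1 in the high-spin reference → 2 extra × P = 38740 cm⁻¹.
Combining: -75840 + 38740 = -37100 cm⁻¹.

-37100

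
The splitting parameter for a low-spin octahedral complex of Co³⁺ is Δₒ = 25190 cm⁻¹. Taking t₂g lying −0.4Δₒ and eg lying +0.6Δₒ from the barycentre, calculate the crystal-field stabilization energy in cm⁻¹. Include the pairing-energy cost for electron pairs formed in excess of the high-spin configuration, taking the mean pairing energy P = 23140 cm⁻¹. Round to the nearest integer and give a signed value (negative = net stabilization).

Group 9 minus oxidation state +3 gives a d⁶ configuration for Co³⁺.
The d⁶ electrons fill as t₂g⁶ eg⁰.
CFSE(orbital) = 6×(-0.4Δₒ) + 0×(0.6Δₒ) = -2.4Δₒ; with Δₒ = 25190 cm⁻¹ that is -60456 cm⁻¹.
Pairing penalty: 3 pairs vs 1 in the high-spin reference → 2 extra × P = 46280 cm⁻¹.
Net CFSE = -60456 + 46280 = -14176 cm⁻¹.

-14176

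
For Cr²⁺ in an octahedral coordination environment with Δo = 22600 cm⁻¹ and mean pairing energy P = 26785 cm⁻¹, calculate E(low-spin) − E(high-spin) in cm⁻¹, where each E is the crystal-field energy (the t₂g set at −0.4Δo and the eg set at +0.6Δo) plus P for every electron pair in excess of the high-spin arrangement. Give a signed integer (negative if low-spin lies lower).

4185

Group 6 minus oxidation state +2 gives a d⁴ configuration for Cr²⁺.
High-spin d⁴ fills as t₂g³ eg¹ with CFSE 3(−0.4) + 1(+0.6) = -0.6Δo = -13560 cm⁻¹.
For low-spin the configuration is t₂g⁴ eg⁰: orbital energy -1.6 × 22600 = -36160 cm⁻¹, and 1 additional pair relative to high-spin adds 26785 cm⁻¹, giving -9375 cm⁻¹.
E(LS) − E(HS) = -9375 − (-13560) = 4185 cm⁻¹.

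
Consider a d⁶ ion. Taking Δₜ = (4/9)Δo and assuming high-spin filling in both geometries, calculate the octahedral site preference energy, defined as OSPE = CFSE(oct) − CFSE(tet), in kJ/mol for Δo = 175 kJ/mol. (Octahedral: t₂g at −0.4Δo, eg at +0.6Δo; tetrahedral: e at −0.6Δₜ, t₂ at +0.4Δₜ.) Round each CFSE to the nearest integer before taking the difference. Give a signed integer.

-23

Octahedral (high-spin): t2g^4 e_g^2, CFSE = 4(−0.4) + 2(+0.6) = -0.4Δo = -0.4 × 175 = -70 kJ/mol.
Tetrahedral: e^3 t2^3, CFSE = 3(−0.6) + 3(+0.4) = -0.6Δₜ = -0.6 × (4/9) × 175 = -47 kJ/mol.
Subtracting, OSPE = -70 − (-47) = -23 kJ/mol.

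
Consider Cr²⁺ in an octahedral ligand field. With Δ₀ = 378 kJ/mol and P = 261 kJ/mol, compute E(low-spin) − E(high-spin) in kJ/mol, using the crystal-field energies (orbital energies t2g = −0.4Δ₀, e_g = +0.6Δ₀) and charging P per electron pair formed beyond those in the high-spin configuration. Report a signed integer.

Cr is in group 6, so Cr²⁺ is d⁴ (6 − 2 = 4).
In the high-spin limit (t2g^3 e_g^1) the orbital term is -0.6Δ₀ = -227 kJ/mol, with no excess pairing.
Low-spin: t2g^4 e_g^0, orbital CFSE = -1.6Δ₀ = -605 kJ/mol; plus 1 excess pair × P = +261 kJ/mol; total -344 kJ/mol.
Thus E(LS) − E(HS) = -117 kJ/mol.

-117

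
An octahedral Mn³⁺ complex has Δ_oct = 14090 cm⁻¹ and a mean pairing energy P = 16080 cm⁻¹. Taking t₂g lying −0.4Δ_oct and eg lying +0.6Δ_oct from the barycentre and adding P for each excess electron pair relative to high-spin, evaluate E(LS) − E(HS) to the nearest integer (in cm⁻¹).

Mn³⁺: group 7, so d-count = 7 − 3 = 4.
High-spin d⁴ fills as t₂g³ eg¹ with CFSE 3(−0.4) + 1(+0.6) = -0.6Δ_oct = -8454 cm⁻¹.
For low-spin the configuration is t₂g⁴ eg⁰: orbital energy -1.6 × 14090 = -22544 cm⁻¹, and 1 additional pair relative to high-spin adds 16080 cm⁻¹, giving -6464 cm⁻¹.
E(LS) − E(HS) = -6464 − (-8454) = 1990 cm⁻¹.

1990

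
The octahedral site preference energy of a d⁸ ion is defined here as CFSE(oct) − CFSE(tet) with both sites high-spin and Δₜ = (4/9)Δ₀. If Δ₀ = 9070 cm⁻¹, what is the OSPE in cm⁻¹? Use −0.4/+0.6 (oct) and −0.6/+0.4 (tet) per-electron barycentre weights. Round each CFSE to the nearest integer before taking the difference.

Octahedral (high-spin): t₂g⁶ eg², CFSE = 6(−0.4) + 2(+0.6) = -1.2Δ₀ = -1.2 × 9070 = -10884 cm⁻¹.
In a tetrahedral site the filling is e⁴ t₂⁴: CFSE(tet) = -0.8Δₜ = -0.8 × (4/9)(9070) = -3225 cm⁻¹.
Subtracting, OSPE = -10884 − (-3225) = -7659 cm⁻¹.

-7659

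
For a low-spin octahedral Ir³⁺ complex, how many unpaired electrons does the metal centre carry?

0

Ir sits in group 9; removing 3 electrons leaves Ir³⁺ with 9 − 3 = 6 d electrons.
Configuration: t2g^6 e_g^0, giving 0 unpaired electrons.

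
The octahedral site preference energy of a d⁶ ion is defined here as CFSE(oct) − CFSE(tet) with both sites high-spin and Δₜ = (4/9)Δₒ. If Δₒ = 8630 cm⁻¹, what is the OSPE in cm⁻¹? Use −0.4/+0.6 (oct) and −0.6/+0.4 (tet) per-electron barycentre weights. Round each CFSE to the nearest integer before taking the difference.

-1151

Octahedral high-spin t2g^4 e_g^2: CFSE = -0.4 × 8630 = -3452 cm⁻¹.
Tetrahedral e^3 t2^3 gives -0.6Δₜ = -0.6 × (4/9) × 8630 = -2301 cm⁻¹.
OSPE = CFSE(oct) − CFSE(tet) = -3452 − (-2301) = -1151 cm⁻¹.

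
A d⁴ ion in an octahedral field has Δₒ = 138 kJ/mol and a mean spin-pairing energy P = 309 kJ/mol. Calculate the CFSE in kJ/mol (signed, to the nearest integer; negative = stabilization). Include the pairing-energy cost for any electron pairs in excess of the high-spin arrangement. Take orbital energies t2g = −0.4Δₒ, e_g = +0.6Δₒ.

-83

With Δₒ < P the complex is high-spin.
Configuration: t2g^3 e_g^1.
Orbital CFSE = -0.6Δₒ = -0.6 × 138 = -83 kJ/mol.
High-spin has no excess pairs, so no pairing correction applies.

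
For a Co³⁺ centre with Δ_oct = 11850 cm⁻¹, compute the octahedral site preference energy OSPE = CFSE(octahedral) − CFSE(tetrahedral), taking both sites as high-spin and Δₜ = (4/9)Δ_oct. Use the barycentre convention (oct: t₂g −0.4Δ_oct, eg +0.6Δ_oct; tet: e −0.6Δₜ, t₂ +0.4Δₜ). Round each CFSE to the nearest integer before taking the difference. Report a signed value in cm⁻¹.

-1580

Co is in group 9, so Co³⁺ is d⁶ (9 − 3 = 6).
Octahedral high-spin t2g^4 e_g^2: CFSE = -0.4 × 11850 = -4740 cm⁻¹.
Tetrahedral: e^3 t2^3, CFSE = 3(−0.6) + 3(+0.4) = -0.6Δₜ = -0.6 × (4/9) × 11850 = -3160 cm⁻¹.
Subtracting, OSPE = -4740 − (-3160) = -1580 cm⁻¹.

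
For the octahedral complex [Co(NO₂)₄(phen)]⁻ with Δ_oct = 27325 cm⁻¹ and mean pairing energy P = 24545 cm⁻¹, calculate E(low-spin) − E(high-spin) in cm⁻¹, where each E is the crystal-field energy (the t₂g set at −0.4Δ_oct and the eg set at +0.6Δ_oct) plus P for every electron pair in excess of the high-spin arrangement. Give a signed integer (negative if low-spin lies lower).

-5560

Ligand charges: 4×(-1) from NO₂⁻ and 1×(+0) from phen sum to -4; with overall charge -1, Co is +3.
Co is in group 9, so Co³⁺ is d⁶ (9 − 3 = 6).
In the high-spin limit (t₂g⁴ eg²) the orbital term is -0.4Δ_oct = -10930 cm⁻¹, with no excess pairing.
Low-spin t₂g⁶ eg⁰ gives -2.4Δ_oct = -65580 cm⁻¹, but forming 2 extra pairs costs 2P = 49090 cm⁻¹, so E(LS) = -65580 + 49090 = -16490 cm⁻¹.
E(LS) − E(HS) = -16490 − (-10930) = -5560 cm⁻¹.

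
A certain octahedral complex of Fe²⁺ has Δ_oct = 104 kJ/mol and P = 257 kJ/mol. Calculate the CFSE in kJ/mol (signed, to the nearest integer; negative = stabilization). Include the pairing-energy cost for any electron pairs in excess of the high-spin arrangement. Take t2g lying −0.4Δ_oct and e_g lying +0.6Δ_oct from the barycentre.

-42

Fe is in group 8, so Fe²⁺ is d⁶ (8 − 2 = 6).
Here Δ_oct < P (104 < 257), so the high-spin state is favoured.
Filling d⁶ accordingly: t2g^4 e_g^2.
Orbital CFSE = -0.4Δ_oct = -0.4 × 104 = -42 kJ/mol.
High-spin has no excess pairs, so no pairing correction applies.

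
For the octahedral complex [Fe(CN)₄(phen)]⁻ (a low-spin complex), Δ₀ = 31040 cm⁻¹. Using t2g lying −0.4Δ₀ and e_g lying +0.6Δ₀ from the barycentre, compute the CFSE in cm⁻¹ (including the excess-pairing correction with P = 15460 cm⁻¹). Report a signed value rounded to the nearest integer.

Ligand charges: 4×(-1) from CN⁻ and 1×(+0) from phen sum to -4; with overall charge -1, Fe is +3.
Fe³⁺: group 8, so d-count = 8 − 3 = 5.
The d⁵ electrons fill as t2g^5 e_g^0.
The orbital stabilization is -2.0Δ₀ = -2.0 × 31040 = -62080 cm⁻¹.
Relative to high-spin t2g^3 e_g^2 (0 paired), the low-spin configuration has 2 additional pairs, contributing +2 × 15460 = +30920 cm⁻¹.
Combining: -62080 + 30920 = -31160 cm⁻¹.

-31160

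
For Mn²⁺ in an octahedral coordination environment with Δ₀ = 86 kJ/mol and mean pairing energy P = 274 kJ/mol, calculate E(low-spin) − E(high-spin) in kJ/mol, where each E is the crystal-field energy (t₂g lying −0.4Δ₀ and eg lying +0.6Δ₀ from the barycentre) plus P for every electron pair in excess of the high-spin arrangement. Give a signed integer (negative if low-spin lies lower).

376

Mn²⁺: group 7, so d-count = 7 − 2 = 5.
High-spin: t₂g³ eg², CFSE = 0.0Δ₀ = 0 kJ/mol.
Low-spin: t₂g⁵ eg⁰, orbital CFSE = -2.0Δ₀ = -172 kJ/mol; plus 2 excess pairs × P = +548 kJ/mol; total 376 kJ/mol.
Thus E(LS) − E(HS) = 376 kJ/mol.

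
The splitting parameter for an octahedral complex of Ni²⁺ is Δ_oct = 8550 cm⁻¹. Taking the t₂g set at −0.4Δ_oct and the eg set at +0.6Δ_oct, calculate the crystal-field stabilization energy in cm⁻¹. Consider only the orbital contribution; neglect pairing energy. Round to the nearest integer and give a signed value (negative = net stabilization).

Group 10 minus oxidation state +2 gives a d⁸ configuration for Ni²⁺.
Configuration: t₂g⁶ eg².
Orbital CFSE = 6(-0.4) + 2(0.6) = -1.2Δ_oct = -1.2 × 8550 = -10260 cm⁻¹.

-10260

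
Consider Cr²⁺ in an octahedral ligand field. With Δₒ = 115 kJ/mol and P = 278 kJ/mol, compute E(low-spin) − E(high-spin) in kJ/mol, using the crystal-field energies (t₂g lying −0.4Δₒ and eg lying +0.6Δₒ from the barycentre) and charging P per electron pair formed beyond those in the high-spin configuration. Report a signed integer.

163

Group 6 minus oxidation state +2 gives a d⁴ configuration for Cr²⁺.
High-spin: t₂g³ eg¹, CFSE = -0.6Δₒ = -69 kJ/mol.
Low-spin t₂g⁴ eg⁰ gives -1.6Δₒ = -184 kJ/mol, but forming 1 extra pair costs 1P = 278 kJ/mol, so E(LS) = -184 + 278 = 94 kJ/mol.
The difference is 94 − (-69) = 163 kJ/mol, so high-spin lies lower.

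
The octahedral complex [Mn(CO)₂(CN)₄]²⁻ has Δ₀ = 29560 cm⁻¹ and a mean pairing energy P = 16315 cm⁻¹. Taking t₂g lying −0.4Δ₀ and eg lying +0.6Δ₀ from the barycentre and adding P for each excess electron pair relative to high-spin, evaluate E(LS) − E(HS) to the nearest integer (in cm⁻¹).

Ligand charges: 2×(+0) from CO and 4×(-1) from CN⁻ sum to -4; with overall charge -2, Mn is +2.
Mn is in group 7, so Mn²⁺ is d⁵ (7 − 2 = 5).
High-spin d⁵ fills as t₂g³ eg² with CFSE 3(−0.4) + 2(+0.6) = 0.0Δ₀ = 0 cm⁻¹.
Low-spin: t₂g⁵ eg⁰, orbital CFSE = -2.0Δ₀ = -59120 cm⁻¹; plus 2 excess pairs × P = +32630 cm⁻¹; total -26490 cm⁻¹.
The difference is -26490 − (0) = -26490 cm⁻¹, so low-spin lies lower.

-26490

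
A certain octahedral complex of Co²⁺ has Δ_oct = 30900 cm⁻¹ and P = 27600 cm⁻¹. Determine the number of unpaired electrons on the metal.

Co²⁺: group 9, so d-count = 9 − 2 = 7.
Since Δ_oct = 30900 cm⁻¹ > P = 27600 cm⁻¹, the complex adopts the low-spin configuration.
Filling d⁷ accordingly: t2g^6 e_g^1.
Unpaired electrons: 1.

1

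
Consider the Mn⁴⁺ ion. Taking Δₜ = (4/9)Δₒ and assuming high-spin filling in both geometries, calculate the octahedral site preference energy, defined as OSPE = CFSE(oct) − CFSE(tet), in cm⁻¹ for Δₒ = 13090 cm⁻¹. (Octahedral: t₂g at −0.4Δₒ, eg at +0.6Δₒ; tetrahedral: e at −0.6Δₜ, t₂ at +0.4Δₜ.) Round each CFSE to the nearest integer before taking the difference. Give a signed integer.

-11054

Mn is in group 7, so Mn⁴⁺ is d³ (7 − 4 = 3).
Octahedral high-spin t₂g³ eg⁰: CFSE = -1.2 × 13090 = -15708 cm⁻¹.
Tetrahedral: e² t₂¹, CFSE = 2(−0.6) + 1(+0.4) = -0.8Δₜ = -0.8 × (4/9) × 13090 = -4654 cm⁻¹.
Subtracting, OSPE = -15708 − (-4654) = -11054 cm⁻¹.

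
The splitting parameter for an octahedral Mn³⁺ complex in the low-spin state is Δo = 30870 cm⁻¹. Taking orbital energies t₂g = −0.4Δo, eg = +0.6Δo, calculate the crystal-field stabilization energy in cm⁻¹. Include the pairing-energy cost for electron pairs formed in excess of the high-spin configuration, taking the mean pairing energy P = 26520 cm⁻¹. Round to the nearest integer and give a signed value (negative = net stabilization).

-22872

Mn sits in group 7; removing 3 electrons leaves Mn³⁺ with 7 − 3 = 4 d electrons.
Electron filling gives t₂g⁴ eg⁰.
Orbital CFSE = 4(-0.4) + 0(0.6) = -1.6Δo = -1.6 × 30870 = -49392 cm⁻¹.
Relative to high-spin t₂g³ eg¹ (0 paired), the low-spin configuration has 1 additional pair, contributing +1 × 26520 = +26520 cm⁻¹.
Net CFSE = -49392 + 26520 = -22872 cm⁻¹.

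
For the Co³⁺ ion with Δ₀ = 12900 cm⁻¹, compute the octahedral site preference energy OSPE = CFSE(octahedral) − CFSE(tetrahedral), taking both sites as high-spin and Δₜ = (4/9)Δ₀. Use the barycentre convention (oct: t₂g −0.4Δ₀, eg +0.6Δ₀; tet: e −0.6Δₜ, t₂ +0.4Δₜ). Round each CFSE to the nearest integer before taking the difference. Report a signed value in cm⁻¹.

Group 9 minus oxidation state +3 gives a d⁶ configuration for Co³⁺.
Octahedral (high-spin): t₂g⁴ eg², CFSE = 4(−0.4) + 2(+0.6) = -0.4Δ₀ = -0.4 × 12900 = -5160 cm⁻¹.
Tetrahedral: e³ t₂³, CFSE = 3(−0.6) + 3(+0.4) = -0.6Δₜ = -0.6 × (4/9) × 12900 = -3440 cm⁻¹.
Subtracting, OSPE = -5160 − (-3440) = -1720 cm⁻¹.

-1720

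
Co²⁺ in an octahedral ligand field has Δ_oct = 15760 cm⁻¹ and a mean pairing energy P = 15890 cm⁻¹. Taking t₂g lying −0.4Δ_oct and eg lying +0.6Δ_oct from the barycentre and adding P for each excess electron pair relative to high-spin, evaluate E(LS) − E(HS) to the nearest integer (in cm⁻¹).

Group 9 minus oxidation state +2 gives a d⁷ configuration for Co²⁺.
High-spin: t₂g⁵ eg², CFSE = -0.8Δ_oct = -12608 cm⁻¹.
Low-spin: t₂g⁶ eg¹, orbital CFSE = -1.8Δ_oct = -28368 cm⁻¹; plus 1 excess pair × P = +15890 cm⁻¹; total -12478 cm⁻¹.
The difference is -12478 − (-12608) = 130 cm⁻¹, so high-spin lies lower.

130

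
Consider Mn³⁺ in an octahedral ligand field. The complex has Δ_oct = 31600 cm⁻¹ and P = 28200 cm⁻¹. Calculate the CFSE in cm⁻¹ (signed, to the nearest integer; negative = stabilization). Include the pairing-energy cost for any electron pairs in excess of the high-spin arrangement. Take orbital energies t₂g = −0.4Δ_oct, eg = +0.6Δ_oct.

-22360

Group 7 minus oxidation state +3 gives a d⁴ configuration for Mn³⁺.
Here Δ_oct > P (31600 > 28200), so the low-spin state is favoured.
That gives t₂g⁴ eg⁰.
Orbital CFSE = -1.6Δ_oct = -1.6 × 31600 = -50560 cm⁻¹.
Excess pairs vs high-spin: 1 − 0 = 1; pairing cost = +28200 cm⁻¹.
Net CFSE = -50560 + 28200 = -22360 cm⁻¹.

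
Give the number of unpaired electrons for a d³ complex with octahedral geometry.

3

Configuration: t₂g³ eg⁰, giving 3 unpaired electrons.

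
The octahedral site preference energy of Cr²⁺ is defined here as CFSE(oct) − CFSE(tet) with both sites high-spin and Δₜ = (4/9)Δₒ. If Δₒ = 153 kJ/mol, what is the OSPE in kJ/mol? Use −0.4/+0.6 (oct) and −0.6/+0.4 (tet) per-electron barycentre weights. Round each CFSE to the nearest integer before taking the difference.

Cr is in group 6, so Cr²⁺ is d⁴ (6 − 2 = 4).
Octahedral high-spin t2g^3 e_g^1: CFSE = -0.6 × 153 = -92 kJ/mol.
Tetrahedral: e^2 t2^2, CFSE = 2(−0.6) + 2(+0.4) = -0.4Δₜ = -0.4 × (4/9) × 153 = -27 kJ/mol.
OSPE = -92 − (-27) = -65 kJ/mol.

-65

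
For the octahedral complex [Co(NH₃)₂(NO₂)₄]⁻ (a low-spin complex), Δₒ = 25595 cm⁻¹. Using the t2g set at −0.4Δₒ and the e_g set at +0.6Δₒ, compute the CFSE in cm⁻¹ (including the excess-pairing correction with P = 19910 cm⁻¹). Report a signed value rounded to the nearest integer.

-21608

Ligand charges: 2×(+0) from NH₃ and 4×(-1) from NO₂⁻ sum to -4; with overall charge -1, Co is +3.
Co sits in group 9; removing 3 electrons leaves Co³⁺ with 9 − 3 = 6 d electrons.
The d⁶ electrons fill as t2g^6 e_g^0.
CFSE(orbital) = 6×(-0.4Δₒ) + 0×(0.6Δₒ) = -2.4Δₒ; with Δₒ = 25595 cm⁻¹ that is -61428 cm⁻¹.
High-spin d⁶ would be t2g^4 e_g^2 with 1 pair; low-spin has 3, so 2 excess pairs cost +2P = +39820 cm⁻¹.
Combining: -61428 + 39820 = -21608 cm⁻¹.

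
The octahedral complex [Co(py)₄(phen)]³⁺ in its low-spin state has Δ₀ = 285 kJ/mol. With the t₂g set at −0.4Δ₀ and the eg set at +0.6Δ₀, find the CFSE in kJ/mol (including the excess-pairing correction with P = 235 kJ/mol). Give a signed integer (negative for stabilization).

Ligand charges: 4×(+0) from py and 1×(+0) from phen sum to +0; with overall charge +3, Co is +3.
Group 9 minus oxidation state +3 gives a d⁶ configuration for Co³⁺.
Configuration: t₂g⁶ eg⁰.
Orbital CFSE = 6(-0.4) + 0(0.6) = -2.4Δ₀ = -2.4 × 285 = -684 kJ/mol.
Relative to high-spin t₂g⁴ eg² (1 paired), the low-spin configuration has 2 additional pairs, contributing +2 × 235 = +470 kJ/mol.
Overall CFSE = -684 + 470 = -214 kJ/mol.

-214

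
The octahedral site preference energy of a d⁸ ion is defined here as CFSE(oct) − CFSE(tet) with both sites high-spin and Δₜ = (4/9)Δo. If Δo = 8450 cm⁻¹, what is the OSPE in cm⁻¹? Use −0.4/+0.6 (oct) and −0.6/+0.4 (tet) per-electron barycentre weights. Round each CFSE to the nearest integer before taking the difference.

-7136

In an octahedral site d⁸ (HS) is t2g^6 e_g^2, giving CFSE(oct) = -1.2Δo = -10140 cm⁻¹.
In a tetrahedral site the filling is e^4 t2^4: CFSE(tet) = -0.8Δₜ = -0.8 × (4/9)(8450) = -3004 cm⁻¹.
Subtracting, OSPE = -10140 − (-3004) = -7136 cm⁻¹.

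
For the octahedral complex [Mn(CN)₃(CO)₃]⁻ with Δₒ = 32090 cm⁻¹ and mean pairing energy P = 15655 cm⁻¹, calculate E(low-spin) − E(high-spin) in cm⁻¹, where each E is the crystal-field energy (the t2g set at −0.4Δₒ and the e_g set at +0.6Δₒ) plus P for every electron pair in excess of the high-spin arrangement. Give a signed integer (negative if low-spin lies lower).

Ligand charges: 3×(-1) from CN⁻ and 3×(+0) from CO sum to -3; with overall charge -1, Mn is +2.
Mn sits in group 7; removing 2 electrons leaves Mn²⁺ with 7 − 2 = 5 d electrons.
High-spin d⁵ fills as t2g^3 e_g^2 with CFSE 3(−0.4) + 2(+0.6) = 0.0Δₒ = 0 cm⁻¹.
Low-spin t2g^5 e_g^0 gives -2.0Δₒ = -64180 cm⁻¹, but forming 2 extra pairs costs 2P = 31310 cm⁻¹, so E(LS) = -64180 + 31310 = -32870 cm⁻¹.
The difference is -32870 − (0) = -32870 cm⁻¹, so low-spin lies lower.

-32870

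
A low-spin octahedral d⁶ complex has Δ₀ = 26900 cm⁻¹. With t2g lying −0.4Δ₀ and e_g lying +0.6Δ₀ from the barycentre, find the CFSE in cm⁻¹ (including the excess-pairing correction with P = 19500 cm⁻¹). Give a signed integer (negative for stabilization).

Configuration: t2g^6 e_g^0.
The orbital stabilization is -2.4Δ₀ = -2.4 × 26900 = -64560 cm⁻¹.
High-spin d⁶ would be t2g^4 e_g^2 with 1 pair; low-spin has 3, so 2 excess pairs cost +2P = +39000 cm⁻¹.
Net CFSE = -64560 + 39000 = -25560 cm⁻¹.

-25560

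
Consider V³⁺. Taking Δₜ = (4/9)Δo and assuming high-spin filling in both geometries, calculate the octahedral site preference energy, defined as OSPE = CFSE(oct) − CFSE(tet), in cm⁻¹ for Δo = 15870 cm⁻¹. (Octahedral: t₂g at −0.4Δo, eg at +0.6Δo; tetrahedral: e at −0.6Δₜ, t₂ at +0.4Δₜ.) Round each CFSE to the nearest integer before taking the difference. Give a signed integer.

V is in group 5, so V³⁺ is d² (5 − 3 = 2).
Octahedral high-spin t₂g² eg⁰: CFSE = -0.8 × 15870 = -12696 cm⁻¹.
Tetrahedral e² t₂⁰ gives -1.2Δₜ = -1.2 × (4/9) × 15870 = -8464 cm⁻¹.
OSPE = -12696 − (-8464) = -4232 cm⁻¹.

-4232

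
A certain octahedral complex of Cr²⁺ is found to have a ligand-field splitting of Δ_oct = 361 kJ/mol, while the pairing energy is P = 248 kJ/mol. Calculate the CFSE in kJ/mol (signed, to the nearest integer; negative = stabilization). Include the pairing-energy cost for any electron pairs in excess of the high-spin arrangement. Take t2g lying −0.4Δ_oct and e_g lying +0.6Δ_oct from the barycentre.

Group 6 minus oxidation state +2 gives a d⁴ configuration for Cr²⁺.
Since Δ_oct = 361 kJ/mol > P = 248 kJ/mol, the complex adopts the low-spin configuration.
Configuration: t2g^4 e_g^0.
Orbital CFSE = -1.6Δ_oct = -1.6 × 361 = -578 kJ/mol.
Excess pairs vs high-spin: 1 − 0 = 1; pairing cost = +248 kJ/mol.
Net CFSE = -578 + 248 = -330 kJ/mol.

-330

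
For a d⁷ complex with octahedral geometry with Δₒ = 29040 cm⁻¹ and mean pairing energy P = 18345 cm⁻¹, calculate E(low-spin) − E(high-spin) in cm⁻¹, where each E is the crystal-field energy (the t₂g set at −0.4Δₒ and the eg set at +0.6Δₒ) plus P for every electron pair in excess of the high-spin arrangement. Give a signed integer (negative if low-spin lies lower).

-10695

High-spin: t₂g⁵ eg², CFSE = -0.8Δₒ = -23232 cm⁻¹.
Low-spin: t₂g⁶ eg¹, orbital CFSE = -1.8Δₒ = -52272 cm⁻¹; plus 1 excess pair × P = +18345 cm⁻¹; total -33927 cm⁻¹.
The difference is -33927 − (-23232) = -10695 cm⁻¹, so low-spin lies lower.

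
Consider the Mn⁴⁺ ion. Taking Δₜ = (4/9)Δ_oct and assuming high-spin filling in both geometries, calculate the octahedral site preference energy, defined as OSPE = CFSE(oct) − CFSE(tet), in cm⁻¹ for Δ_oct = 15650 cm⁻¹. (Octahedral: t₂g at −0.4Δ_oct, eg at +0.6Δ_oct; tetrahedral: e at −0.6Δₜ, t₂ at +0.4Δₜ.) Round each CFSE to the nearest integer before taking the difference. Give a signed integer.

-13216

Mn⁴⁺: group 7, so d-count = 7 − 4 = 3.
Octahedral (high-spin): t2g^3 e_g^0, CFSE = 3(−0.4) + 0(+0.6) = -1.2Δ_oct = -1.2 × 15650 = -18780 cm⁻¹.
Tetrahedral: e^2 t2^1, CFSE = 2(−0.6) + 1(+0.4) = -0.8Δₜ = -0.8 × (4/9) × 15650 = -5564 cm⁻¹.
OSPE = -18780 − (-5564) = -13216 cm⁻¹.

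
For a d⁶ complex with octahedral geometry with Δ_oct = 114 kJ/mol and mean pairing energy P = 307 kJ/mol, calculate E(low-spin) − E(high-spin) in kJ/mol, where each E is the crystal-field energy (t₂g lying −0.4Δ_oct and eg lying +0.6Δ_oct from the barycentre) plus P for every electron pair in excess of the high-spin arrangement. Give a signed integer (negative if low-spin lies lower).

High-spin d⁶ fills as t₂g⁴ eg² with CFSE 4(−0.4) + 2(+0.6) = -0.4Δ_oct = -46 kJ/mol.
For low-spin the configuration is t₂g⁶ eg⁰: orbital energy -2.4 × 114 = -274 kJ/mol, and 2 additional pairs relative to high-spin add 614 kJ/mol, giving 340 kJ/mol.
E(LS) − E(HS) = 340 − (-46) = 386 kJ/mol.

386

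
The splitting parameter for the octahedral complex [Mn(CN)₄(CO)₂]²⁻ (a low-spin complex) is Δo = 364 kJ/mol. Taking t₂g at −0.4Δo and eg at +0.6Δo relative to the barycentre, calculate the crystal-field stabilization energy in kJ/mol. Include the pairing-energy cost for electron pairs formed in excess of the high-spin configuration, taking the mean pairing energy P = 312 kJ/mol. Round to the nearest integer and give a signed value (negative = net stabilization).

Ligand charges: 4×(-1) from CN⁻ and 2×(+0) from CO sum to -4; with overall charge -2, Mn is +2.
Group 7 minus oxidation state +2 gives a d⁵ configuration for Mn²⁺.
Electron filling gives t₂g⁵ eg⁰.
Orbital CFSE = 5(-0.4) + 0(0.6) = -2.0Δo = -2.0 × 364 = -728 kJ/mol.
Pairing penalty: 2 pairs vs 0 in the high-spin reference → 2 extra × P = 624 kJ/mol.
Net CFSE = -728 + 624 = -104 kJ/mol.

-104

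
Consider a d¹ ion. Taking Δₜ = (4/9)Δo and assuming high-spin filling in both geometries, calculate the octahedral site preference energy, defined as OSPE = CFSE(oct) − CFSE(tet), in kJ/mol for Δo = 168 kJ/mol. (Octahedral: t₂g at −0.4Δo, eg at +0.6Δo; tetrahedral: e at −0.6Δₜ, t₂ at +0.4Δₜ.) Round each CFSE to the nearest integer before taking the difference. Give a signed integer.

In an octahedral site d¹ (HS) is t2g^1 e_g^0, giving CFSE(oct) = -0.4Δo = -67 kJ/mol.
Tetrahedral e^1 t2^0 gives -0.6Δₜ = -0.6 × (4/9) × 168 = -45 kJ/mol.
Subtracting, OSPE = -67 − (-45) = -22 kJ/mol.

-22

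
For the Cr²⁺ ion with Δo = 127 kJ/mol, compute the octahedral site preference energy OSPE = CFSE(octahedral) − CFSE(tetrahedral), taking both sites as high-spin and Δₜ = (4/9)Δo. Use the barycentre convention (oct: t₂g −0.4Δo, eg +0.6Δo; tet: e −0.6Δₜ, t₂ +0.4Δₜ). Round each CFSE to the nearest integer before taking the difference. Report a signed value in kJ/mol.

Cr is in group 6, so Cr²⁺ is d⁴ (6 − 2 = 4).
Octahedral high-spin t2g^3 e_g^1: CFSE = -0.6 × 127 = -76 kJ/mol.
Tetrahedral e^2 t2^2 gives -0.4Δₜ = -0.4 × (4/9) × 127 = -23 kJ/mol.
OSPE = -76 − (-23) = -53 kJ/mol.

-53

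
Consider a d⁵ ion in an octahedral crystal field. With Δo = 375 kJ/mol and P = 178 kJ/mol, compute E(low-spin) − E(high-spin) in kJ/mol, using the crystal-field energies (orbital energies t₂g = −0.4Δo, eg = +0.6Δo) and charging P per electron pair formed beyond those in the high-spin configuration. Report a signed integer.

High-spin: t₂g³ eg², CFSE = 0.0Δo = 0 kJ/mol.
Low-spin: t₂g⁵ eg⁰, orbital CFSE = -2.0Δo = -750 kJ/mol; plus 2 excess pairs × P = +356 kJ/mol; total -394 kJ/mol.
E(LS) − E(HS) = -394 − (0) = -394 kJ/mol.

-394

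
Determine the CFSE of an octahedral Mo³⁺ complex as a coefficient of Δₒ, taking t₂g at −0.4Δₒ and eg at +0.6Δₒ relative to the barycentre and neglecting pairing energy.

-1.2 Δₒ

Mo is in group 6, so Mo³⁺ is d³ (6 − 3 = 3).
For octahedral d³ the high- and low-spin configurations coincide.
Configuration: t₂g³ eg⁰.
CFSE = 3(-0.4Δₒ) + 0(0.6Δₒ) = -1.2Δₒ + 0.0Δₒ = -1.2Δₒ.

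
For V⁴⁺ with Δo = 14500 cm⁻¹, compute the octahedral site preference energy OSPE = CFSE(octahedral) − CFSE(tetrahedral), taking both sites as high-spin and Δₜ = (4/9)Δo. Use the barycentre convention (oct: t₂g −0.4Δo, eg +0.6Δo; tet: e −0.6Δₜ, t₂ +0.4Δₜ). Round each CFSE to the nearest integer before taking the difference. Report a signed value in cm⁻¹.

V⁴⁺: group 5, so d-count = 5 − 4 = 1.
Octahedral high-spin t₂g¹ eg⁰: CFSE = -0.4 × 14500 = -5800 cm⁻¹.
Tetrahedral e¹ t₂⁰ gives -0.6Δₜ = -0.6 × (4/9) × 14500 = -3867 cm⁻¹.
Subtracting, OSPE = -5800 − (-3867) = -1933 cm⁻¹.

-1933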